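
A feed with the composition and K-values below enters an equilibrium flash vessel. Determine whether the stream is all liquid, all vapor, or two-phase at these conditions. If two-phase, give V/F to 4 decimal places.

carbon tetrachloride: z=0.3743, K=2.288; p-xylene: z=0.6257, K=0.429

two-phase, V/F = 0.1697

ΣzᵢKᵢ = 1.1248; Σzᵢ/Kᵢ = 1.6221.
Both exceed 1, so a two-phase solution exists.
Let ψ = V/F and solve Σ zᵢ(Kᵢ−1)/(1+ψ(Kᵢ−1)) = 0.
Newton iteration, ψ⁰ = 0.45:
  ψ = 0.4500: g = -0.17562, g' = -0.6184 → ψ = 0.1660
  ψ = 0.1660: g = 0.00250, g' = -0.6704 → ψ = 0.1697
Converged at ψ = 0.1697.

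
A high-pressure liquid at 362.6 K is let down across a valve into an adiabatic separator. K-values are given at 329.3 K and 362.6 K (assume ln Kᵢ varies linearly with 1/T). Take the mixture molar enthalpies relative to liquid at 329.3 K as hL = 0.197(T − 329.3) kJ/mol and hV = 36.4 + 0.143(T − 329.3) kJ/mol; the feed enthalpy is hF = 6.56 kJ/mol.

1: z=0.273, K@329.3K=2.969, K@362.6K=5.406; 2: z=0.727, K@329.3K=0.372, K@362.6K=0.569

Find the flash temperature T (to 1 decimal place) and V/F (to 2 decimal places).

Adiabatic flash: solve Rachford–Rice at each trial T, then check hF = ψ·hV(T) + (1−ψ)·hL(T).
  T = 329.3 K: K = (2.969, 0.372), RR gives ψ = 0.065, H_out = 2.384 kJ/mol
  T = 362.6 K: K = (5.406, 0.569), RR gives ψ = 0.468, H_out = 22.768 kJ/mol
  T = 346.0 K: K = (4.068, 0.465), RR gives ψ = 0.273, H_out = 12.996 kJ/mol
  T = 337.6 K: K = (3.486, 0.417), RR gives ψ = 0.176, H_out = 7.950 kJ/mol
  T = 333.5 K: K = (3.223, 0.394), RR gives ψ = 0.124, H_out = 5.304 kJ/mol
  T = 335.6 K: K = (3.356, 0.406), RR gives ψ = 0.151, H_out = 6.680 kJ/mol
Linear interpolation between T = 333.5 (H_out = 5.304) and T = 335.6 (H_out = 6.680) on hF = 6.56 gives T ≈ 335.4 K, at which ψ = 0.15.

T = 335.4 K, V/F = 0.15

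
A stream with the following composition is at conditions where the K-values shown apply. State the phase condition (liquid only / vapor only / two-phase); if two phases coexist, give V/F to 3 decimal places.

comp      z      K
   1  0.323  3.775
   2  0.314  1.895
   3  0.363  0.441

ΣzᵢKᵢ = 1.974; Σzᵢ/Kᵢ = 1.074.
Both exceed 1, so a two-phase solution exists.
Rachford–Rice: g(ψ) = Σ zᵢ(Kᵢ−1)/(1+ψ(Kᵢ−1)) = 0.
Iterate (Newton) starting at ψ = 0.53:
  ψ = 0.530: g = 0.2650, g' = -0.752 → ψ = 0.882
  ψ = 0.882: g = 0.0165, g' = -0.729 → ψ = 0.905
Converged at ψ = 0.905.

two-phase, V/F = 0.905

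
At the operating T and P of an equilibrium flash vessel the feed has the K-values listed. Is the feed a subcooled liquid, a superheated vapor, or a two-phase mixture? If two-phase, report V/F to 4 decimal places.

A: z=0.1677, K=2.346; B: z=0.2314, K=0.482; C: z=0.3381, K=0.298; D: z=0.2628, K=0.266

subcooled liquid

ΣzᵢKᵢ = 0.6756; Σzᵢ/Kᵢ = 2.6741.
Since ΣzᵢKᵢ < 1 the mixture is below its bubble point — single liquid phase.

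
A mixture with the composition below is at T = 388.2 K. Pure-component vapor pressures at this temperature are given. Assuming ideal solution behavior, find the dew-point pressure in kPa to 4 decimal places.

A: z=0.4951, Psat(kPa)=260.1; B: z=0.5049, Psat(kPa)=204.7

Pdew = 228.8311 kPa

At the dew point ψ → 1, so Σzᵢ/Kᵢ = 1 with Kᵢ = Pᵢˢᵃᵗ/P ⇒ 1/P = Σzᵢ/Pᵢˢᵃᵗ.
1/P = 0.4951/260.1 + 0.5049/204.7 = 0.0043700 ⇒ P = 228.8311 kPa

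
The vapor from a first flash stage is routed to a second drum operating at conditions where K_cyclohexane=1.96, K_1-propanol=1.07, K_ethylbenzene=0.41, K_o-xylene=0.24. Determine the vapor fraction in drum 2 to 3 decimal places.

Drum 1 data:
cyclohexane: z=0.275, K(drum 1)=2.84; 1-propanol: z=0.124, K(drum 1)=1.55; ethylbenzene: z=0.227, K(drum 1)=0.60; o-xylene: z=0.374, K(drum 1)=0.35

Drum 1:
Material balance + equilibrium reduce to Σ zᵢ(Kᵢ−1)/(1+ψ₁(Kᵢ−1)) = 0.
Feasibility: ΣzᵢKᵢ = 1.240, Σzᵢ/Kᵢ = 1.624 — both > 1, two phases present.
Newton–Raphson from ψ₁ = 0.37:
  ψ₁ = 0.370: g = -0.0689, g' = -0.679 → ψ₁ = 0.269
  ψ₁ = 0.269: g = 0.0019, g' = -0.723 → ψ₁ = 0.271
Converged at ψ₁ = 0.271.
Drum-1 compositions:
  cyclohexane: x = 0.183, y = 0.521
  1-propanol: x = 0.108, y = 0.167
  ethylbenzene: x = 0.255, y = 0.153
  o-xylene: x = 0.454, y = 0.159
Drum-2 feed = drum-1 vapor: z₂ = (0.5211, 0.1673, 0.1528, 0.1589).
Drum 2:
Let ψ₂ = V/F and solve Σ zᵢ(Kᵢ−1)/(1+ψ₂(Kᵢ−1)) = 0.
g(0) = ΣzᵢKᵢ − 1 = 0.301 and g(1) = 1 − Σzᵢ/Kᵢ = -0.457, so a root lies in (0, 1).
Iterate (Newton) starting at ψ₂ = 0.5:
  ψ₂ = 0.500: g = 0.0267, g' = -0.566 → ψ₂ = 0.547
  ψ₂ = 0.547: g = -0.0006, g' = -0.592 → ψ₂ = 0.546
Converged at ψ₂ = 0.546.
  cyclohexane: x = 0.342, y = 0.670
  1-propanol: x = 0.161, y = 0.172
  ethylbenzene: x = 0.225, y = 0.092
  o-xylene: x = 0.272, y = 0.065

V/F (drum 2) = 0.546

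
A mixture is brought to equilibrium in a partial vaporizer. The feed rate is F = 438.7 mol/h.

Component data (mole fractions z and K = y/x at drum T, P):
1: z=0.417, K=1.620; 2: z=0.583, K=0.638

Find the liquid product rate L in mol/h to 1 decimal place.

Binary case is linear: z₁(K₁−1)(1+ψ(K₂−1)) + z₂(K₂−1)(1+ψ(K₁−1)) = 0
⇒ ψ = [z₁(K₁−1)+z₂(K₂−1)] / [−(K₁−1)(K₂−1)] = 0.0475/0.2244 = 0.212
Then V = ψ·F = 0.2116·438.7 = 92.8 mol/h and L = F − V = 345.9 mol/h.

L = 345.9 mol/h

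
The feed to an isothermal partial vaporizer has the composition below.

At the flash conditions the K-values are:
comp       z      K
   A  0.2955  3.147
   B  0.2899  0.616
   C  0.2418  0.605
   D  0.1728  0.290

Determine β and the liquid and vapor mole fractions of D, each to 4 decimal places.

Let β = V/F and solve Σ zᵢ(Kᵢ−1)/(1+β(Kᵢ−1)) = 0.
g(0) = ΣzᵢKᵢ − 1 = 0.3049 and g(1) = 1 − Σzᵢ/Kᵢ = -0.5600, so a root lies in (0, 1).
Newton–Raphson from β = 0.61:
  β = 0.6100: g = -0.21293, g' = -0.6648 → β = 0.2897
  β = 0.2897: g = 0.00359, g' = -0.7581 → β = 0.2944
Converged at β = 0.2944.
Compositions from xᵢ = zᵢ/(1+β(Kᵢ−1)), yᵢ = Kᵢxᵢ:
  A: x = 0.1810, y = 0.5698
  B: x = 0.3269, y = 0.2013
  C: x = 0.2736, y = 0.1655
  D: x = 0.2185, y = 0.0634

β = 0.2944, x_D = 0.2185, y_D = 0.0634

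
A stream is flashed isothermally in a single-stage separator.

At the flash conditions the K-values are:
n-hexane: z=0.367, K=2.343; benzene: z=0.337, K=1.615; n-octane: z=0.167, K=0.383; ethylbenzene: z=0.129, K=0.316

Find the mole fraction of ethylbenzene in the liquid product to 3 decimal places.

x_ethylbenzene = 0.273

Let ψ = V/F and solve Σ zᵢ(Kᵢ−1)/(1+ψ(Kᵢ−1)) = 0.
Feasibility: ΣzᵢKᵢ = 1.509, Σzᵢ/Kᵢ = 1.210 — both > 1, two phases present.
Newton–Raphson from ψ = 0.45:
  ψ = 0.450: g = 0.1994, g' = -0.583 → ψ = 0.792
  ψ = 0.792: g = -0.0158, g' = -0.744 → ψ = 0.771
  ψ = 0.771: g = -0.0003, g' = -0.720 → ψ = 0.770
Converged at ψ = 0.770.
Compositions from xᵢ = zᵢ/(1+ψ(Kᵢ−1)), yᵢ = Kᵢxᵢ:
  n-hexane: x = 0.180, y = 0.423
  benzene: x = 0.229, y = 0.369
  n-octane: x = 0.318, y = 0.122
  ethylbenzene: x = 0.273, y = 0.086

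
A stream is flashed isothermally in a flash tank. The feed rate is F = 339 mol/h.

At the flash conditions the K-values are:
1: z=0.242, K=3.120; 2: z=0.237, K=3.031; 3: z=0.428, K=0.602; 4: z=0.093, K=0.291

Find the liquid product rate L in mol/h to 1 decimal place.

L = 82.1 mol/h

Let ψ = V/F and solve Σ zᵢ(Kᵢ−1)/(1+ψ(Kᵢ−1)) = 0.
Feasibility: ΣzᵢKᵢ = 1.758, Σzᵢ/Kᵢ = 1.186 — both > 1, two phases present.
Newton–Raphson from ψ = 0.5:
  ψ = 0.500: g = 0.1731, g' = -0.715 → ψ = 0.742
  ψ = 0.742: g = 0.0105, g' = -0.665 → ψ = 0.758
Converged at ψ = 0.758.
Then V = ψ·F = 0.7578·339 = 256.9 mol/h and L = F − V = 82.1 mol/h.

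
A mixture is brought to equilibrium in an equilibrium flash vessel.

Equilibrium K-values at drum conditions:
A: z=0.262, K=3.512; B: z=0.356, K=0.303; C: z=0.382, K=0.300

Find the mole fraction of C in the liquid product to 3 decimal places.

Let β = V/F and solve Σ zᵢ(Kᵢ−1)/(1+β(Kᵢ−1)) = 0.
Check two-phase: ΣzᵢKᵢ = 1.143 > 1 and Σzᵢ/Kᵢ = 2.523 > 1, so g(0) = 0.143 > 0 and g(1) = -1.523 < 0.
Iterate (Newton) starting at β = 0.5:
  β = 0.500: g = -0.5005, g' = -1.175 → β = 0.074
  β = 0.074: g = 0.0111, g' = -1.575 → β = 0.081
Converged at β = 0.081.
Compositions from xᵢ = zᵢ/(1+β(Kᵢ−1)), yᵢ = Kᵢxᵢ:
  A: x = 0.218, y = 0.764
  B: x = 0.377, y = 0.114
  C: x = 0.405, y = 0.122

x_C = 0.405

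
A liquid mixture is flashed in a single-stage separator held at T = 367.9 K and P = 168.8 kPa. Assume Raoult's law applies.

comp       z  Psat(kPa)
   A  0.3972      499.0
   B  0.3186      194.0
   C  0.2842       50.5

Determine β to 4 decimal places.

β = 0.6751

Raoult's law: Kᵢ = Pᵢˢᵃᵗ/P = Pᵢˢᵃᵗ/168.8.
  K_A = 499.0/168.8 = 2.956161, K_B = 194.0/168.8 = 1.149289, K_C = 50.5/168.8 = 0.299171
Rachford–Rice: g(β) = Σ zᵢ(Kᵢ−1)/(1+β(Kᵢ−1)) = 0.
Feasibility: ΣzᵢKᵢ = 1.6254, Σzᵢ/Kᵢ = 1.3615 — both > 1, two phases present.
Iterate (Newton) starting at β = 0.35:
  β = 0.3500: g = 0.24251, g' = -0.7870 → β = 0.6581
  β = 0.6581: g = 0.01330, g' = -0.7773 → β = 0.6752
  β = 0.6752: g = -0.00012, g' = -0.7911 → β = 0.6751
Converged at β = 0.6751.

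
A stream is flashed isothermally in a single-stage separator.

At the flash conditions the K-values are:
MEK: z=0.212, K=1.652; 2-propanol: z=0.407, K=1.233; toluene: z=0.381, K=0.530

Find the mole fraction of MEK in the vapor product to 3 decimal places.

Material balance + equilibrium reduce to Σ zᵢ(Kᵢ−1)/(1+V/F(Kᵢ−1)) = 0.
Feasibility: ΣzᵢKᵢ = 1.054, Σzᵢ/Kᵢ = 1.177 — both > 1, two phases present.
Iterate (Newton) starting at V/F = 0.64:
  V/F = 0.640: g = -0.0761, g' = -0.234 → V/F = 0.315
  V/F = 0.315: g = -0.0071, g' = -0.197 → V/F = 0.279
  V/F = 0.279: g = -0.0000, g' = -0.195 → V/F = 0.278
Converged at V/F = 0.278.
Compositions from xᵢ = zᵢ/(1+V/F(Kᵢ−1)), yᵢ = Kᵢxᵢ:
  MEK: x = 0.179, y = 0.296
  2-propanol: x = 0.382, y = 0.471
  toluene: x = 0.438, y = 0.232

y_MEK = 0.296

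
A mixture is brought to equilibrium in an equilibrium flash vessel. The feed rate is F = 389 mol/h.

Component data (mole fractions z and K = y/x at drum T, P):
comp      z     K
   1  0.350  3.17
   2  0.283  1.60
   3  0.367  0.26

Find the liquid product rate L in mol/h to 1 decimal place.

L = 168.7 mol/h

Newton–Raphson from β = 0.39:
  β = 0.390: g = 0.1672, g' = -0.947 → β = 0.566
Converged at β = 0.566.
Then V = β·F = 0.5663·389 = 220.3 mol/h and L = F − V = 168.7 mol/h.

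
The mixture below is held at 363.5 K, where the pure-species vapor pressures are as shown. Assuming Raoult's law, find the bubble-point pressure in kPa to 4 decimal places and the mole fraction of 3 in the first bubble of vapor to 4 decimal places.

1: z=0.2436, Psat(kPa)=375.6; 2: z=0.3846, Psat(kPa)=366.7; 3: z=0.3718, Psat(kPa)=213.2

At the bubble point ψ → 0, so ΣzᵢKᵢ = 1 with Kᵢ = Pᵢˢᵃᵗ/P ⇒ P = ΣzᵢPᵢˢᵃᵗ.
P = 0.2436·375.6 + 0.3846·366.7 + 0.3718·213.2 = 311.7967 kPa
yᵢ = zᵢPᵢˢᵃᵗ/P ⇒ y_3 = 0.3718·213.2/311.7967 = 0.2542

Pbub = 311.7967 kPa, y_3 = 0.2542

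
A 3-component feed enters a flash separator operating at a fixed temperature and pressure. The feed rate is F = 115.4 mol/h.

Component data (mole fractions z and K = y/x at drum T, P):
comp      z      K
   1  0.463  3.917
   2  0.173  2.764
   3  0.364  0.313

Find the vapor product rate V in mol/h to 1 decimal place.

V = 90.2 mol/h

Material balance + equilibrium reduce to Σ zᵢ(Kᵢ−1)/(1+β(Kᵢ−1)) = 0.
g(0) = ΣzᵢKᵢ − 1 = 1.406 and g(1) = 1 − Σzᵢ/Kᵢ = -0.344, so a root lies in (0, 1).
Newton iteration, β⁰ = 0.42:
  β = 0.420: g = 0.4308, g' = -1.313 → β = 0.748
  β = 0.748: g = 0.0414, g' = -1.216 → β = 0.782
Converged at β = 0.782.
Then V = β·F = 0.7816·115.4 = 90.2 mol/h and L = F − V = 25.2 mol/h.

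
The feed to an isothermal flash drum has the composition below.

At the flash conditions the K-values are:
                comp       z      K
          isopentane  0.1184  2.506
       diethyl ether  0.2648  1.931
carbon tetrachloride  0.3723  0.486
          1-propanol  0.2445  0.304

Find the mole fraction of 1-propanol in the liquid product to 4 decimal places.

Rachford–Rice: g(ψ) = Σ zᵢ(Kᵢ−1)/(1+ψ(Kᵢ−1)) = 0.
Feasibility: ΣzᵢKᵢ = 1.0633, Σzᵢ/Kᵢ = 1.7547 — both > 1, two phases present.
Iterate (Newton) starting at ψ = 0.33:
  ψ = 0.3300: g = -0.14366, g' = -0.5964 → ψ = 0.0891
  ψ = 0.0891: g = 0.00288, g' = -0.6471 → ψ = 0.0936
Converged at ψ = 0.0936.
Compositions from xᵢ = zᵢ/(1+ψ(Kᵢ−1)), yᵢ = Kᵢxᵢ:
  isopentane: x = 0.1038, y = 0.2601
  diethyl ether: x = 0.2436, y = 0.4704
  carbon tetrachloride: x = 0.3911, y = 0.1901
  1-propanol: x = 0.2615, y = 0.0795

x_1-propanol = 0.2615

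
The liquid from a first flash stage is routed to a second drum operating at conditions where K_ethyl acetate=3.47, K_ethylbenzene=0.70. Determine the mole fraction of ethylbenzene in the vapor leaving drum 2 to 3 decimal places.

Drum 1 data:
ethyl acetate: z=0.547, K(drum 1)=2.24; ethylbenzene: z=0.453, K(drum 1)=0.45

y_ethylbenzene (drum 2) = 0.624

Drum 1:
Rachford–Rice: g(ψ₁) = Σ zᵢ(Kᵢ−1)/(1+ψ₁(Kᵢ−1)) = 0.
Feasibility: ΣzᵢKᵢ = 1.429, Σzᵢ/Kᵢ = 1.251 — both > 1, two phases present.
Newton–Raphson from ψ₁ = 0.33:
  ψ₁ = 0.330: g = 0.1769, g' = -0.628 → ψ₁ = 0.612
  ψ₁ = 0.612: g = 0.0102, g' = -0.583 → ψ₁ = 0.629
Converged at ψ₁ = 0.629.
Drum-1 compositions:
  ethyl acetate: x = 0.307, y = 0.688
  ethylbenzene: x = 0.693, y = 0.312
Drum-2 feed = drum-1 liquid: z₂ = (0.3073, 0.6927).
Drum 2:
Rachford–Rice: g(ψ₂) = Σ zᵢ(Kᵢ−1)/(1+ψ₂(Kᵢ−1)) = 0.
Check two-phase: ΣzᵢKᵢ = 1.551 > 1 and Σzᵢ/Kᵢ = 1.078 > 1, so g(0) = 0.551 > 0 and g(1) = -0.078 < 0.
Iterate (Newton) starting at ψ₂ = 0.5:
  ψ₂ = 0.500: g = 0.0951, g' = -0.462 → ψ₂ = 0.706
  ψ₂ = 0.706: g = 0.0129, g' = -0.349 → ψ₂ = 0.743
  ψ₂ = 0.743: g = 0.0002, g' = -0.336 → ψ₂ = 0.744
Converged at ψ₂ = 0.744.
  ethyl acetate: x = 0.108, y = 0.376
  ethylbenzene: x = 0.892, y = 0.624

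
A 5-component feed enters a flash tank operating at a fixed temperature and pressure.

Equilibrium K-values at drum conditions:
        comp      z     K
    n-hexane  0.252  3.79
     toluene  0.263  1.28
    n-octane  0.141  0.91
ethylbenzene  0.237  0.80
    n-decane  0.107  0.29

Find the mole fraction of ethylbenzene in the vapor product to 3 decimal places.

Material balance + equilibrium reduce to Σ zᵢ(Kᵢ−1)/(1+V/F(Kᵢ−1)) = 0.
g(0) = ΣzᵢKᵢ − 1 = 0.641 and g(1) = 1 − Σzᵢ/Kᵢ = -0.092, so a root lies in (0, 1).
Iterate (Newton) starting at V/F = 0.4:
  V/F = 0.400: g = 0.2277, g' = -0.572 → V/F = 0.798
  V/F = 0.798: g = 0.0329, g' = -0.504 → V/F = 0.863
  V/F = 0.863: g = -0.0016, g' = -0.557 → V/F = 0.860
Converged at V/F = 0.860.
Compositions from xᵢ = zᵢ/(1+V/F(Kᵢ−1)), yᵢ = Kᵢxᵢ:
  n-hexane: x = 0.074, y = 0.281
  toluene: x = 0.212, y = 0.271
  n-octane: x = 0.153, y = 0.139
  ethylbenzene: x = 0.286, y = 0.229
  n-decane: x = 0.275, y = 0.080

y_ethylbenzene = 0.229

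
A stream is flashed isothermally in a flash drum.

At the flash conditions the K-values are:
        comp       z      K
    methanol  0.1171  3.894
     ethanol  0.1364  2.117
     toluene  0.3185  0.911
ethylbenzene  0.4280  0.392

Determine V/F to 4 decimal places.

Rachford–Rice: g(V/F) = Σ zᵢ(Kᵢ−1)/(1+V/F(Kᵢ−1)) = 0.
Feasibility: ΣzᵢKᵢ = 1.2027, Σzᵢ/Kᵢ = 1.5360 — both > 1, two phases present.
Newton–Raphson from V/F = 0.5:
  V/F = 0.5000: g = -0.16730, g' = -0.5632 → V/F = 0.2030
  V/F = 0.2030: g = 0.01197, g' = -0.7108 → V/F = 0.2198
  V/F = 0.2198: g = 0.00018, g' = -0.6895 → V/F = 0.2201
Converged at V/F = 0.2201.

V/F = 0.2201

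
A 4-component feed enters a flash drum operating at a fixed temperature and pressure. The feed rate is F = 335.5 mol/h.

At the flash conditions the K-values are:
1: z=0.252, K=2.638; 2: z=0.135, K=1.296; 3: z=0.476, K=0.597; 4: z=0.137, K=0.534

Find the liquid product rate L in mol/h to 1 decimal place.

Let ψ = V/F and solve Σ zᵢ(Kᵢ−1)/(1+ψ(Kᵢ−1)) = 0.
Check two-phase: ΣzᵢKᵢ = 1.197 > 1 and Σzᵢ/Kᵢ = 1.254 > 1, so g(0) = 0.197 > 0 and g(1) = -0.254 < 0.
Newton iteration, ψ⁰ = 0.5:
  ψ = 0.500: g = -0.0617, g' = -0.385 → ψ = 0.340
  ψ = 0.340: g = 0.0034, g' = -0.435 → ψ = 0.348
Converged at ψ = 0.348.
Then V = ψ·F = 0.3476·335.5 = 116.6 mol/h and L = F − V = 218.9 mol/h.

L = 218.9 mol/h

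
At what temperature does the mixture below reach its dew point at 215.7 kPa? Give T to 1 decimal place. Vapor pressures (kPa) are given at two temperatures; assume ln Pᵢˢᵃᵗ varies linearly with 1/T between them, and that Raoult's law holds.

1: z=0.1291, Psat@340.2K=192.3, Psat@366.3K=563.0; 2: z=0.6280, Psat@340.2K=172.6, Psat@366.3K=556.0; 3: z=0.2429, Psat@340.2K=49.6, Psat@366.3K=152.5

Dew-point temperature: Σzᵢ·P/Pᵢˢᵃᵗ(T) = 1. Interpolate ln Pᵢˢᵃᵗ = aᵢ + bᵢ/T.
  T = 340.2 K: ΣzᵢP/Pᵢˢᵃᵗ = 1.9859
  T = 366.3 K: ΣzᵢP/Pᵢˢᵃᵗ = 0.6367
  T = 353.2 K: ΣzᵢP/Pᵢˢᵃᵗ = 1.1033
  T = 359.8 K: ΣzᵢP/Pᵢˢᵃᵗ = 0.8322
  T = 356.5 K: ΣzᵢP/Pᵢˢᵃᵗ = 0.9570
  T = 354.9 K: ΣzᵢP/Pᵢˢᵃᵗ = 1.0250
Interpolating between 354.9 K and 356.5 K gives T ≈ 355.5 K.

T = 355.5 K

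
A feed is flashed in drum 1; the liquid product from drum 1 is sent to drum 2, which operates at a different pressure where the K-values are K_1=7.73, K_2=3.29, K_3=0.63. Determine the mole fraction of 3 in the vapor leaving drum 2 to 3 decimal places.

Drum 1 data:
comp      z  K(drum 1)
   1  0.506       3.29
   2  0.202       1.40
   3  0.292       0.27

y_3 (drum 2) = 0.575

Drum 1:
Rachford–Rice: g(ψ₁) = Σ zᵢ(Kᵢ−1)/(1+ψ₁(Kᵢ−1)) = 0.
Feasibility: ΣzᵢKᵢ = 2.026, Σzᵢ/Kᵢ = 1.380 — both > 1, two phases present.
Newton–Raphson from ψ₁ = 0.5:
  ψ₁ = 0.500: g = 0.2719, g' = -0.985 → ψ₁ = 0.776
  ψ₁ = 0.776: g = -0.0127, g' = -1.191 → ψ₁ = 0.765
Converged at ψ₁ = 0.765.
Drum-1 compositions:
  1: x = 0.184, y = 0.605
  2: x = 0.155, y = 0.217
  3: x = 0.661, y = 0.179
Drum-2 feed = drum-1 liquid: z₂ = (0.1839, 0.1547, 0.6615).
Drum 2:
Material balance + equilibrium reduce to Σ zᵢ(Kᵢ−1)/(1+ψ₂(Kᵢ−1)) = 0.
Feasibility: ΣzᵢKᵢ = 2.347, Σzᵢ/Kᵢ = 1.121 — both > 1, two phases present.
Newton iteration, ψ₂⁰ = 0.5:
  ψ₂ = 0.500: g = 0.1483, g' = -0.750 → ψ₂ = 0.698
  ψ₂ = 0.698: g = 0.0236, g' = -0.541 → ψ₂ = 0.741
  ψ₂ = 0.741: g = 0.0006, g' = -0.516 → ψ₂ = 0.743
Converged at ψ₂ = 0.743.
  1: x = 0.031, y = 0.237
  2: x = 0.057, y = 0.188
  3: x = 0.912, y = 0.575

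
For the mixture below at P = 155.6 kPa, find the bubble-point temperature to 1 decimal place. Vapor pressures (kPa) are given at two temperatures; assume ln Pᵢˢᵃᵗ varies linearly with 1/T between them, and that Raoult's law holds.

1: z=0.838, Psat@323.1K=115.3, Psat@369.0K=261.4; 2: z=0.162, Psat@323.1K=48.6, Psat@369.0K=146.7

T = 343.3 K

Bubble-point temperature: ΣzᵢPᵢˢᵃᵗ(T) = P. Interpolate ln Pᵢˢᵃᵗ = aᵢ + bᵢ/T.
  T = 323.1 K: ΣzᵢPᵢˢᵃᵗ = 104.49 kPa
  T = 369.0 K: ΣzᵢPᵢˢᵃᵗ = 242.82 kPa
  T = 346.1 K: ΣzᵢPᵢˢᵃᵗ = 163.82 kPa
  T = 334.6 K: ΣzᵢPᵢˢᵃᵗ = 131.83 kPa
  T = 340.4 K: ΣzᵢPᵢˢᵃᵗ = 147.36 kPa
  T = 343.2 K: ΣzᵢPᵢˢᵃᵗ = 155.30 kPa
Interpolating between 343.2 K and 346.1 K gives T ≈ 343.3 K.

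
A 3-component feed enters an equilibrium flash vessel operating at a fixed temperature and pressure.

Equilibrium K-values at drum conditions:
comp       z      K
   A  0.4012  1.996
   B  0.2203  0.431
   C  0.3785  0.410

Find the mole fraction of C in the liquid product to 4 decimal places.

Newton iteration, β⁰ = 0.5:
  β = 0.5000: g = -0.22520, g' = -0.5818 → β = 0.1129
  β = 0.1129: g = -0.01401, g' = -0.5543 → β = 0.0876
  β = 0.0876: g = 0.00010, g' = -0.5622 → β = 0.0878
Converged at β = 0.0878.
Compositions from xᵢ = zᵢ/(1+β(Kᵢ−1)), yᵢ = Kᵢxᵢ:
  A: x = 0.3689, y = 0.7364
  B: x = 0.2319, y = 0.0999
  C: x = 0.3992, y = 0.1637

x_C = 0.3992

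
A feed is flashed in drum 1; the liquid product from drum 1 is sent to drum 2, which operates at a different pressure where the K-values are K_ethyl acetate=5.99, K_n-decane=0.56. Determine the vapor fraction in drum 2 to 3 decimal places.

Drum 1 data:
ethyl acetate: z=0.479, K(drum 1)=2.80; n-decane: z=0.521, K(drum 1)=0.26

Drum 1:
Let ψ₁ = V/F and solve Σ zᵢ(Kᵢ−1)/(1+ψ₁(Kᵢ−1)) = 0.
g(0) = ΣzᵢKᵢ − 1 = 0.477 and g(1) = 1 − Σzᵢ/Kᵢ = -1.175, so a root lies in (0, 1).
Iterate (Newton) starting at ψ₁ = 0.61:
  ψ₁ = 0.610: g = -0.2918, g' = -1.301 → ψ₁ = 0.386
  ψ₁ = 0.386: g = -0.0306, g' = -1.099 → ψ₁ = 0.358
Converged at ψ₁ = 0.358.
Drum-1 compositions:
  ethyl acetate: x = 0.291, y = 0.816
  n-decane: x = 0.709, y = 0.184
Drum-2 feed = drum-1 liquid: z₂ = (0.2913, 0.7087).
Drum 2:
Rachford–Rice: g(ψ₂) = Σ zᵢ(Kᵢ−1)/(1+ψ₂(Kᵢ−1)) = 0.
g(0) = ΣzᵢKᵢ − 1 = 1.142 and g(1) = 1 − Σzᵢ/Kᵢ = -0.314, so a root lies in (0, 1).
Binary case is linear: z₁(K₁−1)(1+ψ₂(K₂−1)) + z₂(K₂−1)(1+ψ₂(K₁−1)) = 0
⇒ ψ₂ = [z₁(K₁−1)+z₂(K₂−1)] / [−(K₁−1)(K₂−1)] = 1.1420/2.1956 = 0.520
  ethyl acetate: x = 0.081, y = 0.485
  n-decane: x = 0.919, y = 0.515

V/F (drum 2) = 0.520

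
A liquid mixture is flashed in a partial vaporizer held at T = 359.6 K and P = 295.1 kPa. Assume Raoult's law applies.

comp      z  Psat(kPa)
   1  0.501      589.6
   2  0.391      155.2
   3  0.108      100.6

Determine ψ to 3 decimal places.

Raoult's law: Kᵢ = Pᵢˢᵃᵗ/P = Pᵢˢᵃᵗ/295.1.
  K_1 = 589.6/295.1 = 1.99797, K_2 = 155.2/295.1 = 0.52592, K_3 = 100.6/295.1 = 0.34090
Iterate (Newton) starting at ψ = 0.5:
  ψ = 0.500: g = -0.0156, g' = -0.477 → ψ = 0.467
Converged at ψ = 0.467.

ψ = 0.467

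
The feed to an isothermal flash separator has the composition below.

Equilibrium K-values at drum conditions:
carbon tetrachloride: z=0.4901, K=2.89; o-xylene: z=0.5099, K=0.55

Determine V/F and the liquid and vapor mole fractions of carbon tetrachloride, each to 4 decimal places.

Binary case is linear: z₁(K₁−1)(1+V/F(K₂−1)) + z₂(K₂−1)(1+V/F(K₁−1)) = 0
⇒ V/F = [z₁(K₁−1)+z₂(K₂−1)] / [−(K₁−1)(K₂−1)] = 0.69683/0.85050 = 0.8193
Compositions from xᵢ = zᵢ/(1+V/F(Kᵢ−1)), yᵢ = Kᵢxᵢ:
  carbon tetrachloride: x = 0.1923, y = 0.5558
  o-xylene: x = 0.8077, y = 0.4442

V/F = 0.8193, x_carbon tetrachloride = 0.1923, y_carbon tetrachloride = 0.5558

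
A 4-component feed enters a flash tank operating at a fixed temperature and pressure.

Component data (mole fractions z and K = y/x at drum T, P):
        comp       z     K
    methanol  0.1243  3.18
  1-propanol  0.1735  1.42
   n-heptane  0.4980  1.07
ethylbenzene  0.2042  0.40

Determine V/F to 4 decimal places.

V/F = 0.6558

Rachford–Rice: g(V/F) = Σ zᵢ(Kᵢ−1)/(1+V/F(Kᵢ−1)) = 0.
g(0) = ΣzᵢKᵢ − 1 = 0.2562 and g(1) = 1 − Σzᵢ/Kᵢ = -0.1372, so a root lies in (0, 1).
Newton–Raphson from V/F = 0.5:
  V/F = 0.5000: g = 0.04853, g' = -0.3084 → V/F = 0.6573
  V/F = 0.6573: g = -0.00051, g' = -0.3213 → V/F = 0.6558
Converged at V/F = 0.6558.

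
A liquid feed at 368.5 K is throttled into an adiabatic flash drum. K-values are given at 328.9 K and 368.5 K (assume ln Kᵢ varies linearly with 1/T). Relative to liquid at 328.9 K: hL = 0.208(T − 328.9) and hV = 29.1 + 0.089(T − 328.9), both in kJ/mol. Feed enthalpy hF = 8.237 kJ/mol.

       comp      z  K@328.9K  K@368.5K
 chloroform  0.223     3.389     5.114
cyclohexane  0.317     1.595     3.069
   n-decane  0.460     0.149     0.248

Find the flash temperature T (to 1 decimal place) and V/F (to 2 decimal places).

Adiabatic flash: solve Rachford–Rice at each trial T, then check hF = ψ·hV(T) + (1−ψ)·hL(T).
  T = 328.9 K: K = (3.389, 1.595, 0.149), RR gives ψ = 0.250, H_out = 7.288 kJ/mol
  T = 368.5 K: K = (5.114, 3.069, 0.248), RR gives ψ = 0.549, H_out = 21.616 kJ/mol
  T = 348.7 K: K = (4.212, 2.254, 0.195), RR gives ψ = 0.424, H_out = 15.471 kJ/mol
  T = 338.8 K: K = (3.790, 1.906, 0.171), RR gives ψ = 0.346, H_out = 11.734 kJ/mol
  T = 333.9 K: K = (3.589, 1.747, 0.160), RR gives ψ = 0.302, H_out = 9.637 kJ/mol
  T = 331.4 K: K = (3.488, 1.670, 0.154), RR gives ψ = 0.277, H_out = 8.490 kJ/mol
  T = 330.1 K: K = (3.436, 1.631, 0.152), RR gives ψ = 0.263, H_out = 7.872 kJ/mol
Linear interpolation between T = 330.1 (H_out = 7.872) and T = 331.4 (H_out = 8.490) on hF = 8.237 gives T ≈ 330.9 K, at which ψ = 0.27.

T = 330.9 K, V/F = 0.27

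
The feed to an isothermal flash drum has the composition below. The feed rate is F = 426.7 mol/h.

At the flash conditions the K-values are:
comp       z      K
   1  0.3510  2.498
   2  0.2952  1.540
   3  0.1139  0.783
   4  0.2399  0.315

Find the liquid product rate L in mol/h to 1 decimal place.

Rachford–Rice: g(ψ) = Σ zᵢ(Kᵢ−1)/(1+ψ(Kᵢ−1)) = 0.
g(0) = ΣzᵢKᵢ − 1 = 0.4962 and g(1) = 1 − Σzᵢ/Kᵢ = -0.2393, so a root lies in (0, 1).
Newton–Raphson from ψ = 0.5:
  ψ = 0.5000: g = 0.14849, g' = -0.5780 → ψ = 0.7569
  ψ = 0.7569: g = -0.01128, g' = -0.7095 → ψ = 0.7410
  ψ = 0.7410: g = -0.00014, g' = -0.6927 → ψ = 0.7408
Converged at ψ = 0.7408.
Then V = ψ·F = 0.7408·426.7 = 316.1 mol/h and L = F − V = 110.6 mol/h.

L = 110.6 mol/h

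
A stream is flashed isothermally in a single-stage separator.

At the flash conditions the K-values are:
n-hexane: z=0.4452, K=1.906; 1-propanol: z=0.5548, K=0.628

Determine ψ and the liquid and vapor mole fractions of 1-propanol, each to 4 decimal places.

ψ = 0.5844, x_1-propanol = 0.7089, y_1-propanol = 0.4452

Let ψ = V/F and solve Σ zᵢ(Kᵢ−1)/(1+ψ(Kᵢ−1)) = 0.
Feasibility: ΣzᵢKᵢ = 1.1970, Σzᵢ/Kᵢ = 1.1170 — both > 1, two phases present.
Binary case is linear: z₁(K₁−1)(1+ψ(K₂−1)) + z₂(K₂−1)(1+ψ(K₁−1)) = 0
⇒ ψ = [z₁(K₁−1)+z₂(K₂−1)] / [−(K₁−1)(K₂−1)] = 0.19697/0.33703 = 0.5844
Compositions from xᵢ = zᵢ/(1+ψ(Kᵢ−1)), yᵢ = Kᵢxᵢ:
  n-hexane: x = 0.2911, y = 0.5548
  1-propanol: x = 0.7089, y = 0.4452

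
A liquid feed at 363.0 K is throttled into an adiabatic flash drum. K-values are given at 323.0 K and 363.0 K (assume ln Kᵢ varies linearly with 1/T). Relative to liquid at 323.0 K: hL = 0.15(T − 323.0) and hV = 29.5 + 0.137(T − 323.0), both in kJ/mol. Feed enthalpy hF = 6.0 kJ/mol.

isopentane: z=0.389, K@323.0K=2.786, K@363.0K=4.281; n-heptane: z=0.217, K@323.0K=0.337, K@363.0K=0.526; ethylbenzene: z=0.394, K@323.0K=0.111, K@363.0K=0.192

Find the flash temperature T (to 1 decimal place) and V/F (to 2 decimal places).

Adiabatic flash: solve Rachford–Rice at each trial T, then check hF = ψ·hV(T) + (1−ψ)·hL(T).
  T = 323.0 K: K = (2.786, 0.337, 0.111), RR gives ψ = 0.138, H_out = 4.066 kJ/mol
  T = 363.0 K: K = (4.281, 0.526, 0.192), RR gives ψ = 0.368, H_out = 16.675 kJ/mol
  T = 343.0 K: K = (3.497, 0.427, 0.148), RR gives ψ = 0.268, H_out = 10.838 kJ/mol
  T = 333.0 K: K = (3.132, 0.380, 0.129), RR gives ψ = 0.209, H_out = 7.631 kJ/mol
  T = 328.0 K: K = (2.957, 0.358, 0.120), RR gives ψ = 0.175, H_out = 5.905 kJ/mol
  T = 330.5 K: K = (3.044, 0.369, 0.124), RR gives ψ = 0.192, H_out = 6.780 kJ/mol
  T = 329.2 K: K = (2.998, 0.364, 0.122), RR gives ψ = 0.183, H_out = 6.328 kJ/mol
Linear interpolation between T = 328.0 (H_out = 5.905) and T = 329.2 (H_out = 6.328) on hF = 6.0 gives T ≈ 328.3 K, at which ψ = 0.18.

T = 328.3 K, V/F = 0.18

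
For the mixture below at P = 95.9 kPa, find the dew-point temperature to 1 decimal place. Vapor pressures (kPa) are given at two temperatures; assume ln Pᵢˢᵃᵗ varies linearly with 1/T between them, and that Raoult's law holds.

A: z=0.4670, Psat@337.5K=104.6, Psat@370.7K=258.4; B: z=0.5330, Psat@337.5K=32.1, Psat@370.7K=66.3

T = 368.0 K

Dew-point temperature: Σzᵢ·P/Pᵢˢᵃᵗ(T) = 1. Interpolate ln Pᵢˢᵃᵗ = aᵢ + bᵢ/T.
  T = 337.5 K: ΣzᵢP/Pᵢˢᵃᵗ = 2.0205
  T = 370.7 K: ΣzᵢP/Pᵢˢᵃᵗ = 0.9443
  T = 354.1 K: ΣzᵢP/Pᵢˢᵃᵗ = 1.3560
  T = 362.4 K: ΣzᵢP/Pᵢˢᵃᵗ = 1.1267
  T = 366.5 K: ΣzᵢP/Pᵢˢᵃᵗ = 1.0315
  T = 368.6 K: ΣzᵢP/Pᵢˢᵃᵗ = 0.9867
Interpolating between 366.5 K and 368.6 K gives T ≈ 368.0 K.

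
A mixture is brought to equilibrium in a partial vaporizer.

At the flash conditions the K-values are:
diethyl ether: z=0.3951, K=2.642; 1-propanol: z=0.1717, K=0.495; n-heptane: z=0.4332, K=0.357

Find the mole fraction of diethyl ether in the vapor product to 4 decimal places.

y_diethyl ether = 0.7115

Rachford–Rice: g(β) = Σ zᵢ(Kᵢ−1)/(1+β(Kᵢ−1)) = 0.
Feasibility: ΣzᵢKᵢ = 1.2835, Σzᵢ/Kᵢ = 1.7099 — both > 1, two phases present.
Newton iteration, β⁰ = 0.5:
  β = 0.5000: g = -0.17027, g' = -0.7887 → β = 0.2841
  β = 0.2841: g = 0.00035, g' = -0.8231 → β = 0.2845
Converged at β = 0.2845.
Compositions from xᵢ = zᵢ/(1+β(Kᵢ−1)), yᵢ = Kᵢxᵢ:
  diethyl ether: x = 0.2693, y = 0.7115
  1-propanol: x = 0.2005, y = 0.0993
  n-heptane: x = 0.5302, y = 0.1893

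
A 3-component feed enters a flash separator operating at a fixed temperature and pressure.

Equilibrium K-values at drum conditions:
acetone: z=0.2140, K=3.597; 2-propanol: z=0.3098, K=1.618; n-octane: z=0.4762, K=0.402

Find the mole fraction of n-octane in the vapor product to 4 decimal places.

y_n-octane = 0.2671

Iterate (Newton) starting at ψ = 0.66:
  ψ = 0.6600: g = -0.12968, g' = -0.7204 → ψ = 0.4800
  ψ = 0.4800: g = -0.00437, g' = -0.6914 → ψ = 0.4737
Converged at ψ = 0.4737.
Compositions from xᵢ = zᵢ/(1+ψ(Kᵢ−1)), yᵢ = Kᵢxᵢ:
  acetone: x = 0.0960, y = 0.3452
  2-propanol: x = 0.2396, y = 0.3878
  n-octane: x = 0.6644, y = 0.2671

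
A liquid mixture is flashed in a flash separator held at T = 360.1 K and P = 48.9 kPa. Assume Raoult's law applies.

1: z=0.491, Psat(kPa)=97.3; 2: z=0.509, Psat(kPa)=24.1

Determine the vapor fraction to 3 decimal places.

ψ = 0.454

Raoult's law: Kᵢ = Pᵢˢᵃᵗ/P = Pᵢˢᵃᵗ/48.9.
  K_1 = 97.3/48.9 = 1.98978, K_2 = 24.1/48.9 = 0.49284
Newton–Raphson from ψ = 0.5:
  ψ = 0.500: g = -0.0207, g' = -0.450 → ψ = 0.454
Converged at ψ = 0.454.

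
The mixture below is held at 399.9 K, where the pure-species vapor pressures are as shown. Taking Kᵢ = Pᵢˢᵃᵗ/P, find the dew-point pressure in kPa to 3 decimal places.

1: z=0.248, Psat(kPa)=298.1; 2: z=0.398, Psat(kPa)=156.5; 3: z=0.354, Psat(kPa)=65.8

Pdew = 114.220 kPa

At the dew point ψ → 1, so Σzᵢ/Kᵢ = 1 with Kᵢ = Pᵢˢᵃᵗ/P ⇒ 1/P = Σzᵢ/Pᵢˢᵃᵗ.
1/P = 0.248/298.1 + 0.398/156.5 + 0.354/65.8 = 0.008755 ⇒ P = 114.220 kPa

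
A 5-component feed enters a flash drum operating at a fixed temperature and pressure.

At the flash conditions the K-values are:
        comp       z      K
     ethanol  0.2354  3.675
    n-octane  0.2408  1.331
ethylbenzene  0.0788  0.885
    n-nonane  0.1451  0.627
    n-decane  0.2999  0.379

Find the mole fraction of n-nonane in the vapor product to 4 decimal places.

Let β = V/F and solve Σ zᵢ(Kᵢ−1)/(1+β(Kᵢ−1)) = 0.
g(0) = ΣzᵢKᵢ − 1 = 0.4600 and g(1) = 1 − Σzᵢ/Kᵢ = -0.3567, so a root lies in (0, 1).
Iterate (Newton) starting at β = 0.33:
  β = 0.3300: g = 0.10093, g' = -0.7070 → β = 0.4728
  β = 0.4728: g = 0.00804, g' = -0.6108 → β = 0.4859
  β = 0.4859: g = 0.00003, g' = -0.6065 → β = 0.4860
Converged at β = 0.4860.
Compositions from xᵢ = zᵢ/(1+β(Kᵢ−1)), yᵢ = Kᵢxᵢ:
  ethanol: x = 0.1023, y = 0.3761
  n-octane: x = 0.2074, y = 0.2761
  ethylbenzene: x = 0.0835, y = 0.0739
  n-nonane: x = 0.1772, y = 0.1111
  n-decane: x = 0.4295, y = 0.1628

y_n-nonane = 0.1111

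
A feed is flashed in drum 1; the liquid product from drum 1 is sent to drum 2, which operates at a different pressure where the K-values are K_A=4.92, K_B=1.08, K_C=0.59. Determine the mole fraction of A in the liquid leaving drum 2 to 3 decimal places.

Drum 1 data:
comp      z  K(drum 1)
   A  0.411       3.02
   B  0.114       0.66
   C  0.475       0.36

Drum 1:
Rachford–Rice: g(ψ₁) = Σ zᵢ(Kᵢ−1)/(1+ψ₁(Kᵢ−1)) = 0.
g(0) = ΣzᵢKᵢ − 1 = 0.487 and g(1) = 1 − Σzᵢ/Kᵢ = -0.628, so a root lies in (0, 1).
Newton–Raphson from ψ₁ = 0.5:
  ψ₁ = 0.500: g = -0.0807, g' = -0.855 → ψ₁ = 0.406
  ψ₁ = 0.406: g = 0.0008, g' = -0.879 → ψ₁ = 0.407
Converged at ψ₁ = 0.407.
Drum-1 compositions:
  A: x = 0.226, y = 0.682
  B: x = 0.132, y = 0.087
  C: x = 0.642, y = 0.231
Drum-2 feed = drum-1 liquid: z₂ = (0.2257, 0.1323, 0.6420).
Drum 2:
Rachford–Rice: g(ψ₂) = Σ zᵢ(Kᵢ−1)/(1+ψ₂(Kᵢ−1)) = 0.
g(0) = ΣzᵢKᵢ − 1 = 0.632 and g(1) = 1 − Σzᵢ/Kᵢ = -0.257, so a root lies in (0, 1).
Newton–Raphson from ψ₂ = 0.5:
  ψ₂ = 0.500: g = -0.0221, g' = -0.567 → ψ₂ = 0.461
  ψ₂ = 0.461: g = 0.0007, g' = -0.605 → ψ₂ = 0.462
Converged at ψ₂ = 0.462.
  A: x = 0.080, y = 0.395
  B: x = 0.128, y = 0.138
  C: x = 0.792, y = 0.467

x_A (drum 2) = 0.080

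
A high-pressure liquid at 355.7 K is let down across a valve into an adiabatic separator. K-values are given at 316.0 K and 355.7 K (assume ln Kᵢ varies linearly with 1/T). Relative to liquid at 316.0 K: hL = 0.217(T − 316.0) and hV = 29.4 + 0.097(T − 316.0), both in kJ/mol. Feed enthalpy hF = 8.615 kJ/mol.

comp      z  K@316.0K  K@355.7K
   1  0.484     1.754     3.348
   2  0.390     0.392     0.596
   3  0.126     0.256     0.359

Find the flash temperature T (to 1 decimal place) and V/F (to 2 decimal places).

T = 322.4 K, V/F = 0.25

Adiabatic flash: solve Rachford–Rice at each trial T, then check hF = ψ·hV(T) + (1−ψ)·hL(T).
  T = 316.0 K: K = (1.754, 0.392, 0.256), RR gives ψ = 0.070, H_out = 2.063 kJ/mol
  T = 355.7 K: K = (3.348, 0.596, 0.359), RR gives ψ = 0.794, H_out = 28.187 kJ/mol
  T = 335.9 K: K = (2.472, 0.490, 0.306), RR gives ψ = 0.514, H_out = 18.200 kJ/mol
  T = 325.9 K: K = (2.091, 0.439, 0.281), RR gives ψ = 0.332, H_out = 11.516 kJ/mol
  T = 320.9 K: K = (1.916, 0.415, 0.268), RR gives ψ = 0.215, H_out = 7.264 kJ/mol
  T = 323.4 K: K = (2.003, 0.427, 0.274), RR gives ψ = 0.277, H_out = 9.494 kJ/mol
  T = 322.1 K: K = (1.957, 0.421, 0.271), RR gives ψ = 0.246, H_out = 8.364 kJ/mol
Linear interpolation between T = 322.1 (H_out = 8.364) and T = 323.4 (H_out = 9.494) on hF = 8.615 gives T ≈ 322.4 K, at which ψ = 0.25.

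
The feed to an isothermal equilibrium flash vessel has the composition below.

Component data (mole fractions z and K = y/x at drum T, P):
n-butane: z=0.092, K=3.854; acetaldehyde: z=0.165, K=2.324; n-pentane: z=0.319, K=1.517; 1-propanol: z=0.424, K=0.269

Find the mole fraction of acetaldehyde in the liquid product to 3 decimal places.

Material balance + equilibrium reduce to Σ zᵢ(Kᵢ−1)/(1+ψ(Kᵢ−1)) = 0.
Check two-phase: ΣzᵢKᵢ = 1.336 > 1 and Σzᵢ/Kᵢ = 1.881 > 1, so g(0) = 0.336 > 0 and g(1) = -0.881 < 0.
Iterate (Newton) starting at ψ = 0.42:
  ψ = 0.420: g = -0.0520, g' = -0.804 → ψ = 0.355
Converged at ψ = 0.355.
Compositions from xᵢ = zᵢ/(1+ψ(Kᵢ−1)), yᵢ = Kᵢxᵢ:
  n-butane: x = 0.046, y = 0.176
  acetaldehyde: x = 0.112, y = 0.261
  n-pentane: x = 0.270, y = 0.409
  1-propanol: x = 0.572, y = 0.154

x_acetaldehyde = 0.112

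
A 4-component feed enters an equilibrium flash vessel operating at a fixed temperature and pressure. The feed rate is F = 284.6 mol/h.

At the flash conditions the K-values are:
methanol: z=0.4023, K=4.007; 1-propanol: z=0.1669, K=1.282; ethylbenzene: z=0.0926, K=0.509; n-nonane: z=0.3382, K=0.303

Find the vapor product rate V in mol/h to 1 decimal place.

Rachford–Rice: g(β) = Σ zᵢ(Kᵢ−1)/(1+β(Kᵢ−1)) = 0.
g(0) = ΣzᵢKᵢ − 1 = 0.9756 and g(1) = 1 − Σzᵢ/Kᵢ = -0.5287, so a root lies in (0, 1).
Iterate (Newton) starting at β = 0.6:
  β = 0.6000: g = 0.00203, g' = -1.0026 → β = 0.6020
Converged at β = 0.6020.
Then V = β·F = 0.6020·284.6 = 171.3 mol/h and L = F − V = 113.3 mol/h.

V = 171.3 mol/h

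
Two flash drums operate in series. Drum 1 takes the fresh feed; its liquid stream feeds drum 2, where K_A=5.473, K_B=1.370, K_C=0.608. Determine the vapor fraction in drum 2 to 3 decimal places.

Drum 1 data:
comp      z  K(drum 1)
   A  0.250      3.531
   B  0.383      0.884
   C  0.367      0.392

Drum 1:
Rachford–Rice: g(ψ₁) = Σ zᵢ(Kᵢ−1)/(1+ψ₁(Kᵢ−1)) = 0.
g(0) = ΣzᵢKᵢ − 1 = 0.365 and g(1) = 1 − Σzᵢ/Kᵢ = -0.440, so a root lies in (0, 1).
Newton–Raphson from ψ₁ = 0.5:
  ψ₁ = 0.500: g = -0.0885, g' = -0.598 → ψ₁ = 0.352
  ψ₁ = 0.352: g = 0.0044, g' = -0.673 → ψ₁ = 0.359
Converged at ψ₁ = 0.359.
Drum-1 compositions:
  A: x = 0.131, y = 0.463
  B: x = 0.400, y = 0.353
  C: x = 0.469, y = 0.184
Drum-2 feed = drum-1 liquid: z₂ = (0.1311, 0.3996, 0.4693).
Drum 2:
Rachford–Rice: g(ψ₂) = Σ zᵢ(Kᵢ−1)/(1+ψ₂(Kᵢ−1)) = 0.
Feasibility: ΣzᵢKᵢ = 1.550, Σzᵢ/Kᵢ = 1.088 — both > 1, two phases present.
Newton–Raphson from ψ₂ = 0.5:
  ψ₂ = 0.500: g = 0.0771, g' = -0.401 → ψ₂ = 0.692
  ψ₂ = 0.692: g = 0.0083, g' = -0.327 → ψ₂ = 0.718
Converged at ψ₂ = 0.718.
  A: x = 0.031, y = 0.170
  B: x = 0.316, y = 0.433
  C: x = 0.653, y = 0.397

V/F (drum 2) = 0.718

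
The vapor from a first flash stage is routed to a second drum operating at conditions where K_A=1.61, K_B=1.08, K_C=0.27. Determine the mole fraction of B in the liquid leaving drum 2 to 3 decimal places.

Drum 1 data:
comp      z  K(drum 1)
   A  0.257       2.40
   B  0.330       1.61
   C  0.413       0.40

x_B (drum 2) = 0.395

Drum 1:
Material balance + equilibrium reduce to Σ zᵢ(Kᵢ−1)/(1+ψ₁(Kᵢ−1)) = 0.
Feasibility: ΣzᵢKᵢ = 1.313, Σzᵢ/Kᵢ = 1.345 — both > 1, two phases present.
Newton iteration, ψ₁⁰ = 0.53:
  ψ₁ = 0.530: g = -0.0047, g' = -0.556 → ψ₁ = 0.522
Converged at ψ₁ = 0.522.
Drum-1 compositions:
  A: x = 0.149, y = 0.356
  B: x = 0.250, y = 0.403
  C: x = 0.601, y = 0.240
Drum-2 feed = drum-1 vapor: z₂ = (0.3565, 0.4031, 0.2404).
Drum 2:
Material balance + equilibrium reduce to Σ zᵢ(Kᵢ−1)/(1+ψ₂(Kᵢ−1)) = 0.
Feasibility: ΣzᵢKᵢ = 1.074, Σzᵢ/Kᵢ = 1.485 — both > 1, two phases present.
Newton iteration, ψ₂⁰ = 0.5:
  ψ₂ = 0.500: g = -0.0788, g' = -0.398 → ψ₂ = 0.302
  ψ₂ = 0.302: g = -0.0101, g' = -0.308 → ψ₂ = 0.269
Converged at ψ₂ = 0.269.
  A: x = 0.306, y = 0.493
  B: x = 0.395, y = 0.426
  C: x = 0.299, y = 0.081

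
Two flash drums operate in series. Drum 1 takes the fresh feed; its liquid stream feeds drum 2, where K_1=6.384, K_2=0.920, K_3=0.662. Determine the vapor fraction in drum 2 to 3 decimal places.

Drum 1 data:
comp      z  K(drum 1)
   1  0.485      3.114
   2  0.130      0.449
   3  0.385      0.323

V/F (drum 2) = 0.677

Drum 1:
Material balance + equilibrium reduce to Σ zᵢ(Kᵢ−1)/(1+ψ₁(Kᵢ−1)) = 0.
g(0) = ΣzᵢKᵢ − 1 = 0.693 and g(1) = 1 − Σzᵢ/Kᵢ = -0.637, so a root lies in (0, 1).
Newton–Raphson from ψ₁ = 0.5:
  ψ₁ = 0.500: g = 0.0056, g' = -0.991 → ψ₁ = 0.506
Converged at ψ₁ = 0.506.
Drum-1 compositions:
  1: x = 0.234, y = 0.730
  2: x = 0.180, y = 0.081
  3: x = 0.585, y = 0.189
Drum-2 feed = drum-1 liquid: z₂ = (0.2344, 0.1802, 0.5854).
Drum 2:
Material balance + equilibrium reduce to Σ zᵢ(Kᵢ−1)/(1+ψ₂(Kᵢ−1)) = 0.
Feasibility: ΣzᵢKᵢ = 2.050, Σzᵢ/Kᵢ = 1.117 — both > 1, two phases present.
Newton–Raphson from ψ₂ = 0.5:
  ψ₂ = 0.500: g = 0.0888, g' = -0.597 → ψ₂ = 0.649
  ψ₂ = 0.649: g = 0.0123, g' = -0.448 → ψ₂ = 0.676
  ψ₂ = 0.676: g = 0.0003, g' = -0.429 → ψ₂ = 0.677
Converged at ψ₂ = 0.677.
  1: x = 0.050, y = 0.322
  2: x = 0.191, y = 0.175
  3: x = 0.759, y = 0.502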